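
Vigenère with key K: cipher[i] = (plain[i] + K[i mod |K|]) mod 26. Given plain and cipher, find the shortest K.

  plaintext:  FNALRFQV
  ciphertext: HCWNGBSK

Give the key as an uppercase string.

  i= 0: H-F =  2 → C
  i= 1: C-N = 15 → P
  i= 2: W-A = 22 → W
  i= 3: N-L =  2 → C
  i= 4: G-R = 15 → P
  i= 5: B-F = 22 → W
  i= 6: S-Q =  2 → C
  i= 7: K-V = 15 → P
  shifts repeat with period 3: CPW

CPW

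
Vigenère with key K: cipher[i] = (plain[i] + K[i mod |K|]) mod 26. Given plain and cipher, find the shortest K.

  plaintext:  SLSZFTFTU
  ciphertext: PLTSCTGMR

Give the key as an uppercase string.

XABT

  i= 0: P-S = 23 → X
  i= 1: L-L =  0 → A
  i= 2: T-S =  1 → B
  i= 3: S-Z = 19 → T
  i= 4: C-F = 23 → X
  i= 5: T-T =  0 → A
  i= 6: G-F =  1 → B
  i= 7: M-T = 19 → T
  i= 8: R-U = 23 → X
  shifts repeat with period 4: XABT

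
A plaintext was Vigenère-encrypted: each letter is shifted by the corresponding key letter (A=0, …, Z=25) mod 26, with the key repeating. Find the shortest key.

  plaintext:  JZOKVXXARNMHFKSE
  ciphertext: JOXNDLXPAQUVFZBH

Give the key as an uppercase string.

APJDIO

  i= 0: J-J =  0 → A
  i= 1: O-Z = 15 → P
  i= 2: X-O =  9 → J
  i= 3: N-K =  3 → D
  i= 4: D-V =  8 → I
  i= 5: L-X = 14 → O
  i= 6: X-X =  0 → A
  i= 7: P-A = 15 → P
  i= 8: A-R =  9 → J
  i= 9: Q-N =  3 → D
  i=10: U-M =  8 → I
  i=11: V-H = 14 → O
  i=12: F-F =  0 → A
  i=13: Z-K = 15 → P
  i=14: B-S =  9 → J
  i=15: H-E =  3 → D
  shifts repeat with period 6: APJDIO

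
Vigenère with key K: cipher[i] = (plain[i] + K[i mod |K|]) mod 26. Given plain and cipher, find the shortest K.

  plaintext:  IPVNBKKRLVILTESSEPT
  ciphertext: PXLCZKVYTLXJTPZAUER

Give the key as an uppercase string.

HIQPYAL

  i= 0: P-I =  7 → H
  i= 1: X-P =  8 → I
  i= 2: L-V = 16 → Q
  i= 3: C-N = 15 → P
  i= 4: Z-B = 24 → Y
  i= 5: K-K =  0 → A
  i= 6: V-K = 11 → L
  i= 7: Y-R =  7 → H
  i= 8: T-L =  8 → I
  i= 9: L-V = 16 → Q
  i=10: X-I = 15 → P
  i=11: J-L = 24 → Y
  i=12: T-T =  0 → A
  i=13: P-E = 11 → L
  i=14: Z-S =  7 → H
  i=15: A-S =  8 → I
  i=16: U-E = 16 → Q
  i=17: E-P = 15 → P
  i=18: R-T = 24 → Y
  shifts repeat with period 7: HIQPYAL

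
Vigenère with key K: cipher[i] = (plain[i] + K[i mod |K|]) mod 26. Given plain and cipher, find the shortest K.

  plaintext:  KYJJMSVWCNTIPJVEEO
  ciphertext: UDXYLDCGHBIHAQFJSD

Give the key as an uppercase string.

KFOPZLH

  i= 0: U-K = 10 → K
  i= 1: D-Y =  5 → F
  i= 2: X-J = 14 → O
  i= 3: Y-J = 15 → P
  i= 4: L-M = 25 → Z
  i= 5: D-S = 11 → L
  i= 6: C-V =  7 → H
  i= 7: G-W = 10 → K
  i= 8: H-C =  5 → F
  i= 9: B-N = 14 → O
  i=10: I-T = 15 → P
  i=11: H-I = 25 → Z
  i=12: A-P = 11 → L
  i=13: Q-J =  7 → H
  i=14: F-V = 10 → K
  i=15: J-E =  5 → F
  i=16: S-E = 14 → O
  i=17: D-O = 15 → P
  shifts repeat with period 7: KFOPZLH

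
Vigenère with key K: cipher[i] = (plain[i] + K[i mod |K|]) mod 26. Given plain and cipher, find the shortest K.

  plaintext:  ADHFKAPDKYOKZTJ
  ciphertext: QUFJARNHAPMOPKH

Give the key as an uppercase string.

QRYE

  i= 0: Q-A = 16 → Q
  i= 1: U-D = 17 → R
  i= 2: F-H = 24 → Y
  i= 3: J-F =  4 → E
  i= 4: A-K = 16 → Q
  i= 5: R-A = 17 → R
  i= 6: N-P = 24 → Y
  i= 7: H-D =  4 → E
  i= 8: A-K = 16 → Q
  i= 9: P-Y = 17 → R
  i=10: M-O = 24 → Y
  i=11: O-K =  4 → E
  i=12: P-Z = 16 → Q
  i=13: K-T = 17 → R
  i=14: H-J = 24 → Y
  shifts repeat with period 4: QRYE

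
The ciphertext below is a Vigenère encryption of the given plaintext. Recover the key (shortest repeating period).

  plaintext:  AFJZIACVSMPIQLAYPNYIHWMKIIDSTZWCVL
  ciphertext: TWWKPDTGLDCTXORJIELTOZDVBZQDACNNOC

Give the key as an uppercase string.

  i= 0: T-A = 19 → T
  i= 1: W-F = 17 → R
  i= 2: W-J = 13 → N
  i= 3: K-Z = 11 → L
  i= 4: P-I =  7 → H
  i= 5: D-A =  3 → D
  i= 6: T-C = 17 → R
  i= 7: G-V = 11 → L
  i= 8: L-S = 19 → T
  i= 9: D-M = 17 → R
  i=10: C-P = 13 → N
  i=11: T-I = 11 → L
  i=12: X-Q =  7 → H
  i=13: O-L =  3 → D
  i=14: R-A = 17 → R
  i=15: J-Y = 11 → L
  i=16: I-P = 19 → T
  i=17: E-N = 17 → R
  i=18: L-Y = 13 → N
  i=19: T-I = 11 → L
  i=20: O-H =  7 → H
  i=21: Z-W =  3 → D
  i=22: D-M = 17 → R
  i=23: V-K = 11 → L
  i=24: B-I = 19 → T
  i=25: Z-I = 17 → R
  i=26: Q-D = 13 → N
  i=27: D-S = 11 → L
  i=28: A-T =  7 → H
  i=29: C-Z =  3 → D
  i=30: N-W = 17 → R
  i=31: N-C = 11 → L
  i=32: O-V = 19 → T
  i=33: C-L = 17 → R
  shifts repeat with period 8: TRNLHDRL

TRNLHDRL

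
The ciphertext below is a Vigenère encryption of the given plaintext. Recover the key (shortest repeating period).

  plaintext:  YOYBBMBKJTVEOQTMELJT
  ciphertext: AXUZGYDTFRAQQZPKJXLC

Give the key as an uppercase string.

CJWYFM

  i= 0: A-Y =  2 → C
  i= 1: X-O =  9 → J
  i= 2: U-Y = 22 → W
  i= 3: Z-B = 24 → Y
  i= 4: G-B =  5 → F
  i= 5: Y-M = 12 → M
  i= 6: D-B =  2 → C
  i= 7: T-K =  9 → J
  i= 8: F-J = 22 → W
  i= 9: R-T = 24 → Y
  i=10: A-V =  5 → F
  i=11: Q-E = 12 → M
  i=12: Q-O =  2 → C
  i=13: Z-Q =  9 → J
  i=14: P-T = 22 → W
  i=15: K-M = 24 → Y
  i=16: J-E =  5 → F
  i=17: X-L = 12 → M
  i=18: L-J =  2 → C
  i=19: C-T =  9 → J
  shifts repeat with period 6: CJWYFM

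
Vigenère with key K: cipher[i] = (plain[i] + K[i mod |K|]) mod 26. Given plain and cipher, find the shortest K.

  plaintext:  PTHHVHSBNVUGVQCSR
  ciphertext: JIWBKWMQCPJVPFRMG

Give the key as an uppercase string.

  i= 0: J-P = 20 → U
  i= 1: I-T = 15 → P
  i= 2: W-H = 15 → P
  i= 3: B-H = 20 → U
  i= 4: K-V = 15 → P
  i= 5: W-H = 15 → P
  i= 6: M-S = 20 → U
  i= 7: Q-B = 15 → P
  i= 8: C-N = 15 → P
  i= 9: P-V = 20 → U
  i=10: J-U = 15 → P
  i=11: V-G = 15 → P
  i=12: P-V = 20 → U
  i=13: F-Q = 15 → P
  i=14: R-C = 15 → P
  i=15: M-S = 20 → U
  i=16: G-R = 15 → P
  shifts repeat with period 3: UPP

UPP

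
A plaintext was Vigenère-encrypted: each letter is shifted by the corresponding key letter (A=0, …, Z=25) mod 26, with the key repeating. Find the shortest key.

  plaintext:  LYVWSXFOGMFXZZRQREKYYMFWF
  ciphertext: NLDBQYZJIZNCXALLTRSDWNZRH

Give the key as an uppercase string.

  i= 0: N-L =  2 → C
  i= 1: L-Y = 13 → N
  i= 2: D-V =  8 → I
  i= 3: B-W =  5 → F
  i= 4: Q-S = 24 → Y
  i= 5: Y-X =  1 → B
  i= 6: Z-F = 20 → U
  i= 7: J-O = 21 → V
  i= 8: I-G =  2 → C
  i= 9: Z-M = 13 → N
  i=10: N-F =  8 → I
  i=11: C-X =  5 → F
  i=12: X-Z = 24 → Y
  i=13: A-Z =  1 → B
  i=14: L-R = 20 → U
  i=15: L-Q = 21 → V
  i=16: T-R =  2 → C
  i=17: R-E = 13 → N
  i=18: S-K =  8 → I
  i=19: D-Y =  5 → F
  i=20: W-Y = 24 → Y
  i=21: N-M =  1 → B
  i=22: Z-F = 20 → U
  i=23: R-W = 21 → V
  i=24: H-F =  2 → C
  shifts repeat with period 8: CNIFYBUV

CNIFYBUV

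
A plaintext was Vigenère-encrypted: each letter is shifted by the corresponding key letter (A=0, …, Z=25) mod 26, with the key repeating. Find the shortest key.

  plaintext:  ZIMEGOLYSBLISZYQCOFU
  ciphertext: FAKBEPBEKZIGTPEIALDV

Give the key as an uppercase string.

  i= 0: F-Z =  6 → G
  i= 1: A-I = 18 → S
  i= 2: K-M = 24 → Y
  i= 3: B-E = 23 → X
  i= 4: E-G = 24 → Y
  i= 5: P-O =  1 → B
  i= 6: B-L = 16 → Q
  i= 7: E-Y =  6 → G
  i= 8: K-S = 18 → S
  i= 9: Z-B = 24 → Y
  i=10: I-L = 23 → X
  i=11: G-I = 24 → Y
  i=12: T-S =  1 → B
  i=13: P-Z = 16 → Q
  i=14: E-Y =  6 → G
  i=15: I-Q = 18 → S
  i=16: A-C = 24 → Y
  i=17: L-O = 23 → X
  i=18: D-F = 24 → Y
  i=19: V-U =  1 → B
  shifts repeat with period 7: GSYXYBQ

GSYXYBQ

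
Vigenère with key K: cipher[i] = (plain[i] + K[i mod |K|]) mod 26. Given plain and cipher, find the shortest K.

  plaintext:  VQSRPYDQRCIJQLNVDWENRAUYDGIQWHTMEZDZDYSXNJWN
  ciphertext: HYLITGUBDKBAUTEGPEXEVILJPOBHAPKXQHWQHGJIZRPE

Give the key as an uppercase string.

  i= 0: H-V = 12 → M
  i= 1: Y-Q =  8 → I
  i= 2: L-S = 19 → T
  i= 3: I-R = 17 → R
  i= 4: T-P =  4 → E
  i= 5: G-Y =  8 → I
  i= 6: U-D = 17 → R
  i= 7: B-Q = 11 → L
  i= 8: D-R = 12 → M
  i= 9: K-C =  8 → I
  i=10: B-I = 19 → T
  i=11: A-J = 17 → R
  i=12: U-Q =  4 → E
  i=13: T-L =  8 → I
  i=14: E-N = 17 → R
  i=15: G-V = 11 → L
  i=16: P-D = 12 → M
  i=17: E-W =  8 → I
  i=18: X-E = 19 → T
  i=19: E-N = 17 → R
  i=20: V-R =  4 → E
  i=21: I-A =  8 → I
  i=22: L-U = 17 → R
  i=23: J-Y = 11 → L
  i=24: P-D = 12 → M
  i=25: O-G =  8 → I
  i=26: B-I = 19 → T
  i=27: H-Q = 17 → R
  i=28: A-W =  4 → E
  i=29: P-H =  8 → I
  i=30: K-T = 17 → R
  i=31: X-M = 11 → L
  i=32: Q-E = 12 → M
  i=33: H-Z =  8 → I
  i=34: W-D = 19 → T
  i=35: Q-Z = 17 → R
  i=36: H-D =  4 → E
  i=37: G-Y =  8 → I
  i=38: J-S = 17 → R
  i=39: I-X = 11 → L
  i=40: Z-N = 12 → M
  i=41: R-J =  8 → I
  i=42: P-W = 19 → T
  i=43: E-N = 17 → R
  shifts repeat with period 8: MITREIRL

MITREIRL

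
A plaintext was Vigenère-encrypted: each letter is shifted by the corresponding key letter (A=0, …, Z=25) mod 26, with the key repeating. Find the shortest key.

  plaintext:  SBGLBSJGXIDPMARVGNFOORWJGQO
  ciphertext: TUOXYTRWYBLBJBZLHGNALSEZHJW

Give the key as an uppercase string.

BTIMXBIQ

  i= 0: T-S =  1 → B
  i= 1: U-B = 19 → T
  i= 2: O-G =  8 → I
  i= 3: X-L = 12 → M
  i= 4: Y-B = 23 → X
  i= 5: T-S =  1 → B
  i= 6: R-J =  8 → I
  i= 7: W-G = 16 → Q
  i= 8: Y-X =  1 → B
  i= 9: B-I = 19 → T
  i=10: L-D =  8 → I
  i=11: B-P = 12 → M
  i=12: J-M = 23 → X
  i=13: B-A =  1 → B
  i=14: Z-R =  8 → I
  i=15: L-V = 16 → Q
  i=16: H-G =  1 → B
  i=17: G-N = 19 → T
  i=18: N-F =  8 → I
  i=19: A-O = 12 → M
  i=20: L-O = 23 → X
  i=21: S-R =  1 → B
  i=22: E-W =  8 → I
  i=23: Z-J = 16 → Q
  i=24: H-G =  1 → B
  i=25: J-Q = 19 → T
  i=26: W-O =  8 → I
  shifts repeat with period 8: BTIMXBIQ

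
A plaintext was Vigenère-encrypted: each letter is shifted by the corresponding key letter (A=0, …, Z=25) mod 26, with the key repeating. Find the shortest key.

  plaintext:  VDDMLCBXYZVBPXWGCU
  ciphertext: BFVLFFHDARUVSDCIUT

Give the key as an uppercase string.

  i= 0: B-V =  6 → G
  i= 1: F-D =  2 → C
  i= 2: V-D = 18 → S
  i= 3: L-M = 25 → Z
  i= 4: F-L = 20 → U
  i= 5: F-C =  3 → D
  i= 6: H-B =  6 → G
  i= 7: D-X =  6 → G
  i= 8: A-Y =  2 → C
  i= 9: R-Z = 18 → S
  i=10: U-V = 25 → Z
  i=11: V-B = 20 → U
  i=12: S-P =  3 → D
  i=13: D-X =  6 → G
  i=14: C-W =  6 → G
  i=15: I-G =  2 → C
  i=16: U-C = 18 → S
  i=17: T-U = 25 → Z
  shifts repeat with period 7: GCSZUDG

GCSZUDG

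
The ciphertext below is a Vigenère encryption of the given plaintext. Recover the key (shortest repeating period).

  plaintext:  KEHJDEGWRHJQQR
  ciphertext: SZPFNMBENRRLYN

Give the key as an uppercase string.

IVIWK

  i= 0: S-K =  8 → I
  i= 1: Z-E = 21 → V
  i= 2: P-H =  8 → I
  i= 3: F-J = 22 → W
  i= 4: N-D = 10 → K
  i= 5: M-E =  8 → I
  i= 6: B-G = 21 → V
  i= 7: E-W =  8 → I
  i= 8: N-R = 22 → W
  i= 9: R-H = 10 → K
  i=10: R-J =  8 → I
  i=11: L-Q = 21 → V
  i=12: Y-Q =  8 → I
  i=13: N-R = 22 → W
  shifts repeat with period 5: IVIWK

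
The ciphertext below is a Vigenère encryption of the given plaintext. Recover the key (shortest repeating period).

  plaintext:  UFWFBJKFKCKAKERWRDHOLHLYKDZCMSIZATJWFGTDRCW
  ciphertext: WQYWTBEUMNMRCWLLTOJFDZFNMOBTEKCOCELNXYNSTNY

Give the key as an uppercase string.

CLCRSSUP

  i= 0: W-U =  2 → C
  i= 1: Q-F = 11 → L
  i= 2: Y-W =  2 → C
  i= 3: W-F = 17 → R
  i= 4: T-B = 18 → S
  i= 5: B-J = 18 → S
  i= 6: E-K = 20 → U
  i= 7: U-F = 15 → P
  i= 8: M-K =  2 → C
  i= 9: N-C = 11 → L
  i=10: M-K =  2 → C
  i=11: R-A = 17 → R
  i=12: C-K = 18 → S
  i=13: W-E = 18 → S
  i=14: L-R = 20 → U
  i=15: L-W = 15 → P
  i=16: T-R =  2 → C
  i=17: O-D = 11 → L
  i=18: J-H =  2 → C
  i=19: F-O = 17 → R
  i=20: D-L = 18 → S
  i=21: Z-H = 18 → S
  i=22: F-L = 20 → U
  i=23: N-Y = 15 → P
  i=24: M-K =  2 → C
  i=25: O-D = 11 → L
  i=26: B-Z =  2 → C
  i=27: T-C = 17 → R
  i=28: E-M = 18 → S
  i=29: K-S = 18 → S
  i=30: C-I = 20 → U
  i=31: O-Z = 15 → P
  i=32: C-A =  2 → C
  i=33: E-T = 11 → L
  i=34: L-J =  2 → C
  i=35: N-W = 17 → R
  i=36: X-F = 18 → S
  i=37: Y-G = 18 → S
  i=38: N-T = 20 → U
  i=39: S-D = 15 → P
  i=40: T-R =  2 → C
  i=41: N-C = 11 → L
  i=42: Y-W =  2 → C
  shifts repeat with period 8: CLCRSSUP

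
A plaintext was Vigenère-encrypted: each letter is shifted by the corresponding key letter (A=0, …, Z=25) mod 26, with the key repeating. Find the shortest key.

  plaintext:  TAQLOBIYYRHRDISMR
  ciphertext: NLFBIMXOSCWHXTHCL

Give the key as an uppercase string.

ULPQ

  i= 0: N-T = 20 → U
  i= 1: L-A = 11 → L
  i= 2: F-Q = 15 → P
  i= 3: B-L = 16 → Q
  i= 4: I-O = 20 → U
  i= 5: M-B = 11 → L
  i= 6: X-I = 15 → P
  i= 7: O-Y = 16 → Q
  i= 8: S-Y = 20 → U
  i= 9: C-R = 11 → L
  i=10: W-H = 15 → P
  i=11: H-R = 16 → Q
  i=12: X-D = 20 → U
  i=13: T-I = 11 → L
  i=14: H-S = 15 → P
  i=15: C-M = 16 → Q
  i=16: L-R = 20 → U
  shifts repeat with period 4: ULPQ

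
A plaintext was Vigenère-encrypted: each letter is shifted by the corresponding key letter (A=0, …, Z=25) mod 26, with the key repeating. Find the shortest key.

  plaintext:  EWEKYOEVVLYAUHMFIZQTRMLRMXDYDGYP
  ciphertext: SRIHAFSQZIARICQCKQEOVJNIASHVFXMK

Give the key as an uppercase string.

  i= 0: S-E = 14 → O
  i= 1: R-W = 21 → V
  i= 2: I-E =  4 → E
  i= 3: H-K = 23 → X
  i= 4: A-Y =  2 → C
  i= 5: F-O = 17 → R
  i= 6: S-E = 14 → O
  i= 7: Q-V = 21 → V
  i= 8: Z-V =  4 → E
  i= 9: I-L = 23 → X
  i=10: A-Y =  2 → C
  i=11: R-A = 17 → R
  i=12: I-U = 14 → O
  i=13: C-H = 21 → V
  i=14: Q-M =  4 → E
  i=15: C-F = 23 → X
  i=16: K-I =  2 → C
  i=17: Q-Z = 17 → R
  i=18: E-Q = 14 → O
  i=19: O-T = 21 → V
  i=20: V-R =  4 → E
  i=21: J-M = 23 → X
  i=22: N-L =  2 → C
  i=23: I-R = 17 → R
  i=24: A-M = 14 → O
  i=25: S-X = 21 → V
  i=26: H-D =  4 → E
  i=27: V-Y = 23 → X
  i=28: F-D =  2 → C
  i=29: X-G = 17 → R
  i=30: M-Y = 14 → O
  i=31: K-P = 21 → V
  shifts repeat with period 6: OVEXCR

OVEXCR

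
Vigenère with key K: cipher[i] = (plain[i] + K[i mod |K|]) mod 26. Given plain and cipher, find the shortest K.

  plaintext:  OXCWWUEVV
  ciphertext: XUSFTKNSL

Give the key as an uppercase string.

JXQ

  i= 0: X-O =  9 → J
  i= 1: U-X = 23 → X
  i= 2: S-C = 16 → Q
  i= 3: F-W =  9 → J
  i= 4: T-W = 23 → X
  i= 5: K-U = 16 → Q
  i= 6: N-E =  9 → J
  i= 7: S-V = 23 → X
  i= 8: L-V = 16 → Q
  shifts repeat with period 3: JXQ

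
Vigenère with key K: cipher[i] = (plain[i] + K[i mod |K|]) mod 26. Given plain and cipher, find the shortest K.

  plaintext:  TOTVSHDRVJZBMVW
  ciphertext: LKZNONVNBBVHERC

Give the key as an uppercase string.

  i= 0: L-T = 18 → S
  i= 1: K-O = 22 → W
  i= 2: Z-T =  6 → G
  i= 3: N-V = 18 → S
  i= 4: O-S = 22 → W
  i= 5: N-H =  6 → G
  i= 6: V-D = 18 → S
  i= 7: N-R = 22 → W
  i= 8: B-V =  6 → G
  i= 9: B-J = 18 → S
  i=10: V-Z = 22 → W
  i=11: H-B =  6 → G
  i=12: E-M = 18 → S
  i=13: R-V = 22 → W
  i=14: C-W =  6 → G
  shifts repeat with period 3: SWG

SWG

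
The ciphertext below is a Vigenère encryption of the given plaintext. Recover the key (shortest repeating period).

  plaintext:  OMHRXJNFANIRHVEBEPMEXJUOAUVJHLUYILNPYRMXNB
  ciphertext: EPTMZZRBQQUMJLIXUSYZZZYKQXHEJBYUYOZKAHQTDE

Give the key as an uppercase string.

QDMVCQEW

  i= 0: E-O = 16 → Q
  i= 1: P-M =  3 → D
  i= 2: T-H = 12 → M
  i= 3: M-R = 21 → V
  i= 4: Z-X =  2 → C
  i= 5: Z-J = 16 → Q
  i= 6: R-N =  4 → E
  i= 7: B-F = 22 → W
  i= 8: Q-A = 16 → Q
  i= 9: Q-N =  3 → D
  i=10: U-I = 12 → M
  i=11: M-R = 21 → V
  i=12: J-H =  2 → C
  i=13: L-V = 16 → Q
  i=14: I-E =  4 → E
  i=15: X-B = 22 → W
  i=16: U-E = 16 → Q
  i=17: S-P =  3 → D
  i=18: Y-M = 12 → M
  i=19: Z-E = 21 → V
  i=20: Z-X =  2 → C
  i=21: Z-J = 16 → Q
  i=22: Y-U =  4 → E
  i=23: K-O = 22 → W
  i=24: Q-A = 16 → Q
  i=25: X-U =  3 → D
  i=26: H-V = 12 → M
  i=27: E-J = 21 → V
  i=28: J-H =  2 → C
  i=29: B-L = 16 → Q
  i=30: Y-U =  4 → E
  i=31: U-Y = 22 → W
  i=32: Y-I = 16 → Q
  i=33: O-L =  3 → D
  i=34: Z-N = 12 → M
  i=35: K-P = 21 → V
  i=36: A-Y =  2 → C
  i=37: H-R = 16 → Q
  i=38: Q-M =  4 → E
  i=39: T-X = 22 → W
  i=40: D-N = 16 → Q
  i=41: E-B =  3 → D
  shifts repeat with period 8: QDMVCQEW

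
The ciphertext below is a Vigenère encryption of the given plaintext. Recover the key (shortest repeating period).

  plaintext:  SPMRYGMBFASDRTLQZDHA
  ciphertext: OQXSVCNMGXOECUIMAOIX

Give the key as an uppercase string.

WBLBX

  i= 0: O-S = 22 → W
  i= 1: Q-P =  1 → B
  i= 2: X-M = 11 → L
  i= 3: S-R =  1 → B
  i= 4: V-Y = 23 → X
  i= 5: C-G = 22 → W
  i= 6: N-M =  1 → B
  i= 7: M-B = 11 → L
  i= 8: G-F =  1 → B
  i= 9: X-A = 23 → X
  i=10: O-S = 22 → W
  i=11: E-D =  1 → B
  i=12: C-R = 11 → L
  i=13: U-T =  1 → B
  i=14: I-L = 23 → X
  i=15: M-Q = 22 → W
  i=16: A-Z =  1 → B
  i=17: O-D = 11 → L
  i=18: I-H =  1 → B
  i=19: X-A = 23 → X
  shifts repeat with period 5: WBLBX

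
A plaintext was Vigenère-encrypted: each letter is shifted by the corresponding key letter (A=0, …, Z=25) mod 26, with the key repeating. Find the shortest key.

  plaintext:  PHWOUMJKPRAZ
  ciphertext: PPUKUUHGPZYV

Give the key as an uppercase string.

  i= 0: P-P =  0 → A
  i= 1: P-H =  8 → I
  i= 2: U-W = 24 → Y
  i= 3: K-O = 22 → W
  i= 4: U-U =  0 → A
  i= 5: U-M =  8 → I
  i= 6: H-J = 24 → Y
  i= 7: G-K = 22 → W
  i= 8: P-P =  0 → A
  i= 9: Z-R =  8 → I
  i=10: Y-A = 24 → Y
  i=11: V-Z = 22 → W
  shifts repeat with period 4: AIYW

AIYW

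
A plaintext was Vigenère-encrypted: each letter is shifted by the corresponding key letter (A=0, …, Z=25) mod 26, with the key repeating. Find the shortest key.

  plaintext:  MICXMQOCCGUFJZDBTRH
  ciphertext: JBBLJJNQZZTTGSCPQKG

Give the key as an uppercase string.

XTZO

  i= 0: J-M = 23 → X
  i= 1: B-I = 19 → T
  i= 2: B-C = 25 → Z
  i= 3: L-X = 14 → O
  i= 4: J-M = 23 → X
  i= 5: J-Q = 19 → T
  i= 6: N-O = 25 → Z
  i= 7: Q-C = 14 → O
  i= 8: Z-C = 23 → X
  i= 9: Z-G = 19 → T
  i=10: T-U = 25 → Z
  i=11: T-F = 14 → O
  i=12: G-J = 23 → X
  i=13: S-Z = 19 → T
  i=14: C-D = 25 → Z
  i=15: P-B = 14 → O
  i=16: Q-T = 23 → X
  i=17: K-R = 19 → T
  i=18: G-H = 25 → Z
  shifts repeat with period 4: XTZO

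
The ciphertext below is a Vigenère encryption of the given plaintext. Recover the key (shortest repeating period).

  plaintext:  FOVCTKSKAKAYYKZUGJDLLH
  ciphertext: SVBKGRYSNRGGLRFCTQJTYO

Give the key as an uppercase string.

NHGI

  i= 0: S-F = 13 → N
  i= 1: V-O =  7 → H
  i= 2: B-V =  6 → G
  i= 3: K-C =  8 → I
  i= 4: G-T = 13 → N
  i= 5: R-K =  7 → H
  i= 6: Y-S =  6 → G
  i= 7: S-K =  8 → I
  i= 8: N-A = 13 → N
  i= 9: R-K =  7 → H
  i=10: G-A =  6 → G
  i=11: G-Y =  8 → I
  i=12: L-Y = 13 → N
  i=13: R-K =  7 → H
  i=14: F-Z =  6 → G
  i=15: C-U =  8 → I
  i=16: T-G = 13 → N
  i=17: Q-J =  7 → H
  i=18: J-D =  6 → G
  i=19: T-L =  8 → I
  i=20: Y-L = 13 → N
  i=21: O-H =  7 → H
  shifts repeat with period 4: NHGI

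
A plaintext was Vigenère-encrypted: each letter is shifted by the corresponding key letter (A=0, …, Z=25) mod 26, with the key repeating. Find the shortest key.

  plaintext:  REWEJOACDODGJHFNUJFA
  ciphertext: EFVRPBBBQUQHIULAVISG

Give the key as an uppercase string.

NBZNG

  i= 0: E-R = 13 → N
  i= 1: F-E =  1 → B
  i= 2: V-W = 25 → Z
  i= 3: R-E = 13 → N
  i= 4: P-J =  6 → G
  i= 5: B-O = 13 → N
  i= 6: B-A =  1 → B
  i= 7: B-C = 25 → Z
  i= 8: Q-D = 13 → N
  i= 9: U-O =  6 → G
  i=10: Q-D = 13 → N
  i=11: H-G =  1 → B
  i=12: I-J = 25 → Z
  i=13: U-H = 13 → N
  i=14: L-F =  6 → G
  i=15: A-N = 13 → N
  i=16: V-U =  1 → B
  i=17: I-J = 25 → Z
  i=18: S-F = 13 → N
  i=19: G-A =  6 → G
  shifts repeat with period 5: NBZNG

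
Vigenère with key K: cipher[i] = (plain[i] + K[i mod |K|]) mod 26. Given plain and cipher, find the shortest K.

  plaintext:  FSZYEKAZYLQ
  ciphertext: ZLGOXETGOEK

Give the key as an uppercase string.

UTHQT

  i= 0: Z-F = 20 → U
  i= 1: L-S = 19 → T
  i= 2: G-Z =  7 → H
  i= 3: O-Y = 16 → Q
  i= 4: X-E = 19 → T
  i= 5: E-K = 20 → U
  i= 6: T-A = 19 → T
  i= 7: G-Z =  7 → H
  i= 8: O-Y = 16 → Q
  i= 9: E-L = 19 → T
  i=10: K-Q = 20 → U
  shifts repeat with period 5: UTHQT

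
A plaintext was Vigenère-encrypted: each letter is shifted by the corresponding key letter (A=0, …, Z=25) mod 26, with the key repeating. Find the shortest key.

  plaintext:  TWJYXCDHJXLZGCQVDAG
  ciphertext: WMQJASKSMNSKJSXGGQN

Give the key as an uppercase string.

DQHL

  i= 0: W-T =  3 → D
  i= 1: M-W = 16 → Q
  i= 2: Q-J =  7 → H
  i= 3: J-Y = 11 → L
  i= 4: A-X =  3 → D
  i= 5: S-C = 16 → Q
  i= 6: K-D =  7 → H
  i= 7: S-H = 11 → L
  i= 8: M-J =  3 → D
  i= 9: N-X = 16 → Q
  i=10: S-L =  7 → H
  i=11: K-Z = 11 → L
  i=12: J-G =  3 → D
  i=13: S-C = 16 → Q
  i=14: X-Q =  7 → H
  i=15: G-V = 11 → L
  i=16: G-D =  3 → D
  i=17: Q-A = 16 → Q
  i=18: N-G =  7 → H
  shifts repeat with period 4: DQHL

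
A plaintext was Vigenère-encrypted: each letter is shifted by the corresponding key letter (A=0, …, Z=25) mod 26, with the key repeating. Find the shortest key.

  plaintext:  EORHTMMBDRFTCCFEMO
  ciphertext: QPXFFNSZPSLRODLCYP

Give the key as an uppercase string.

MBGY

  i= 0: Q-E = 12 → M
  i= 1: P-O =  1 → B
  i= 2: X-R =  6 → G
  i= 3: F-H = 24 → Y
  i= 4: F-T = 12 → M
  i= 5: N-M =  1 → B
  i= 6: S-M =  6 → G
  i= 7: Z-B = 24 → Y
  i= 8: P-D = 12 → M
  i= 9: S-R =  1 → B
  i=10: L-F =  6 → G
  i=11: R-T = 24 → Y
  i=12: O-C = 12 → M
  i=13: D-C =  1 → B
  i=14: L-F =  6 → G
  i=15: C-E = 24 → Y
  i=16: Y-M = 12 → M
  i=17: P-O =  1 → B
  shifts repeat with period 4: MBGY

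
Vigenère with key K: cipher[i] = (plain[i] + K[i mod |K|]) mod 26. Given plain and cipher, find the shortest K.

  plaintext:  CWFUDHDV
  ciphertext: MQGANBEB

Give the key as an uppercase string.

  i= 0: M-C = 10 → K
  i= 1: Q-W = 20 → U
  i= 2: G-F =  1 → B
  i= 3: A-U =  6 → G
  i= 4: N-D = 10 → K
  i= 5: B-H = 20 → U
  i= 6: E-D =  1 → B
  i= 7: B-V =  6 → G
  shifts repeat with period 4: KUBG

KUBG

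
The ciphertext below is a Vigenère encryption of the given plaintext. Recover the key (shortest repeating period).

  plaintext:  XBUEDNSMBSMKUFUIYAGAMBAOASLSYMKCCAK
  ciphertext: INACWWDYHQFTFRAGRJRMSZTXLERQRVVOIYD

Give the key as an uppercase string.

LMGYTJ

  i= 0: I-X = 11 → L
  i= 1: N-B = 12 → M
  i= 2: A-U =  6 → G
  i= 3: C-E = 24 → Y
  i= 4: W-D = 19 → T
  i= 5: W-N =  9 → J
  i= 6: D-S = 11 → L
  i= 7: Y-M = 12 → M
  i= 8: H-B =  6 → G
  i= 9: Q-S = 24 → Y
  i=10: F-M = 19 → T
  i=11: T-K =  9 → J
  i=12: F-U = 11 → L
  i=13: R-F = 12 → M
  i=14: A-U =  6 → G
  i=15: G-I = 24 → Y
  i=16: R-Y = 19 → T
  i=17: J-A =  9 → J
  i=18: R-G = 11 → L
  i=19: M-A = 12 → M
  i=20: S-M =  6 → G
  i=21: Z-B = 24 → Y
  i=22: T-A = 19 → T
  i=23: X-O =  9 → J
  i=24: L-A = 11 → L
  i=25: E-S = 12 → M
  i=26: R-L =  6 → G
  i=27: Q-S = 24 → Y
  i=28: R-Y = 19 → T
  i=29: V-M =  9 → J
  i=30: V-K = 11 → L
  i=31: O-C = 12 → M
  i=32: I-C =  6 → G
  i=33: Y-A = 24 → Y
  i=34: D-K = 19 → T
  shifts repeat with period 6: LMGYTJ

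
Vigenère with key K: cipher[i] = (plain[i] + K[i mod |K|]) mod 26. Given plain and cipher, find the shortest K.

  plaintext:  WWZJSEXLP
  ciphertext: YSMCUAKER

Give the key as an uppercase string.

  i= 0: Y-W =  2 → C
  i= 1: S-W = 22 → W
  i= 2: M-Z = 13 → N
  i= 3: C-J = 19 → T
  i= 4: U-S =  2 → C
  i= 5: A-E = 22 → W
  i= 6: K-X = 13 → N
  i= 7: E-L = 19 → T
  i= 8: R-P =  2 → C
  shifts repeat with period 4: CWNT

CWNT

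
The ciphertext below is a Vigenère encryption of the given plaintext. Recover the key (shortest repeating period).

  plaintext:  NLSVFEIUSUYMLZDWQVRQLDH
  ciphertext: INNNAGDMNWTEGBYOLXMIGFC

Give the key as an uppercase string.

VCVS

  i= 0: I-N = 21 → V
  i= 1: N-L =  2 → C
  i= 2: N-S = 21 → V
  i= 3: N-V = 18 → S
  i= 4: A-F = 21 → V
  i= 5: G-E =  2 → C
  i= 6: D-I = 21 → V
  i= 7: M-U = 18 → S
  i= 8: N-S = 21 → V
  i= 9: W-U =  2 → C
  i=10: T-Y = 21 → V
  i=11: E-M = 18 → S
  i=12: G-L = 21 → V
  i=13: B-Z =  2 → C
  i=14: Y-D = 21 → V
  i=15: O-W = 18 → S
  i=16: L-Q = 21 → V
  i=17: X-V =  2 → C
  i=18: M-R = 21 → V
  i=19: I-Q = 18 → S
  i=20: G-L = 21 → V
  i=21: F-D =  2 → C
  i=22: C-H = 21 → V
  shifts repeat with period 4: VCVS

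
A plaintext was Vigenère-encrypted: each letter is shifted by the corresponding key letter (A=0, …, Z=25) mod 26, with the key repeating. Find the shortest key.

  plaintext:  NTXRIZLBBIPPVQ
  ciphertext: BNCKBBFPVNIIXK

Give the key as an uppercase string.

OUFTTCU

  i= 0: B-N = 14 → O
  i= 1: N-T = 20 → U
  i= 2: C-X =  5 → F
  i= 3: K-R = 19 → T
  i= 4: B-I = 19 → T
  i= 5: B-Z =  2 → C
  i= 6: F-L = 20 → U
  i= 7: P-B = 14 → O
  i= 8: V-B = 20 → U
  i= 9: N-I =  5 → F
  i=10: I-P = 19 → T
  i=11: I-P = 19 → T
  i=12: X-V =  2 → C
  i=13: K-Q = 20 → U
  shifts repeat with period 7: OUFTTCU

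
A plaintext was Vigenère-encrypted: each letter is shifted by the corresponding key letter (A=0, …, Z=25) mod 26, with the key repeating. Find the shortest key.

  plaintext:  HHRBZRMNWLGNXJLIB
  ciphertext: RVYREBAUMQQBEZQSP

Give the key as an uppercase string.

  i= 0: R-H = 10 → K
  i= 1: V-H = 14 → O
  i= 2: Y-R =  7 → H
  i= 3: R-B = 16 → Q
  i= 4: E-Z =  5 → F
  i= 5: B-R = 10 → K
  i= 6: A-M = 14 → O
  i= 7: U-N =  7 → H
  i= 8: M-W = 16 → Q
  i= 9: Q-L =  5 → F
  i=10: Q-G = 10 → K
  i=11: B-N = 14 → O
  i=12: E-X =  7 → H
  i=13: Z-J = 16 → Q
  i=14: Q-L =  5 → F
  i=15: S-I = 10 → K
  i=16: P-B = 14 → O
  shifts repeat with period 5: KOHQF

KOHQF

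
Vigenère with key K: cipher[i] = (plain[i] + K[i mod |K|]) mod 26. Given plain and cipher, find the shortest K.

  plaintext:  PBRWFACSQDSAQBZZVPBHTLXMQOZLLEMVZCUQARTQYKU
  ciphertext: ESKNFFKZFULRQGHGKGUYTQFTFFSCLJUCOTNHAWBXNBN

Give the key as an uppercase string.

PRTRAFIH

  i= 0: E-P = 15 → P
  i= 1: S-B = 17 → R
  i= 2: K-R = 19 → T
  i= 3: N-W = 17 → R
  i= 4: F-F =  0 → A
  i= 5: F-A =  5 → F
  i= 6: K-C =  8 → I
  i= 7: Z-S =  7 → H
  i= 8: F-Q = 15 → P
  i= 9: U-D = 17 → R
  i=10: L-S = 19 → T
  i=11: R-A = 17 → R
  i=12: Q-Q =  0 → A
  i=13: G-B =  5 → F
  i=14: H-Z =  8 → I
  i=15: G-Z =  7 → H
  i=16: K-V = 15 → P
  i=17: G-P = 17 → R
  i=18: U-B = 19 → T
  i=19: Y-H = 17 → R
  i=20: T-T =  0 → A
  i=21: Q-L =  5 → F
  i=22: F-X =  8 → I
  i=23: T-M =  7 → H
  i=24: F-Q = 15 → P
  i=25: F-O = 17 → R
  i=26: S-Z = 19 → T
  i=27: C-L = 17 → R
  i=28: L-L =  0 → A
  i=29: J-E =  5 → F
  i=30: U-M =  8 → I
  i=31: C-V =  7 → H
  i=32: O-Z = 15 → P
  i=33: T-C = 17 → R
  i=34: N-U = 19 → T
  i=35: H-Q = 17 → R
  i=36: A-A =  0 → A
  i=37: W-R =  5 → F
  i=38: B-T =  8 → I
  i=39: X-Q =  7 → H
  i=40: N-Y = 15 → P
  i=41: B-K = 17 → R
  i=42: N-U = 19 → T
  shifts repeat with period 8: PRTRAFIH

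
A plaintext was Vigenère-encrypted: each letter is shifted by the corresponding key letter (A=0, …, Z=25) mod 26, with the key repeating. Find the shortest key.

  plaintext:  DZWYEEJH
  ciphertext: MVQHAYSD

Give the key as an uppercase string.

  i= 0: M-D =  9 → J
  i= 1: V-Z = 22 → W
  i= 2: Q-W = 20 → U
  i= 3: H-Y =  9 → J
  i= 4: A-E = 22 → W
  i= 5: Y-E = 20 → U
  i= 6: S-J =  9 → J
  i= 7: D-H = 22 → W
  shifts repeat with period 3: JWU

JWU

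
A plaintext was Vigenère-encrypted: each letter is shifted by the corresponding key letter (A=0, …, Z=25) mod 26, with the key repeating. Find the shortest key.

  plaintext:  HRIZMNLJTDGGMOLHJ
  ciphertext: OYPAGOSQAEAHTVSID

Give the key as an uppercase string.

HHHBUB

  i= 0: O-H =  7 → H
  i= 1: Y-R =  7 → H
  i= 2: P-I =  7 → H
  i= 3: A-Z =  1 → B
  i= 4: G-M = 20 → U
  i= 5: O-N =  1 → B
  i= 6: S-L =  7 → H
  i= 7: Q-J =  7 → H
  i= 8: A-T =  7 → H
  i= 9: E-D =  1 → B
  i=10: A-G = 20 → U
  i=11: H-G =  1 → B
  i=12: T-M =  7 → H
  i=13: V-O =  7 → H
  i=14: S-L =  7 → H
  i=15: I-H =  1 → B
  i=16: D-J = 20 → U
  shifts repeat with period 6: HHHBUB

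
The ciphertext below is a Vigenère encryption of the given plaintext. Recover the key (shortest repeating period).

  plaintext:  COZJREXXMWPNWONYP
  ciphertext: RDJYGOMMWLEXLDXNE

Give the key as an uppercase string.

  i= 0: R-C = 15 → P
  i= 1: D-O = 15 → P
  i= 2: J-Z = 10 → K
  i= 3: Y-J = 15 → P
  i= 4: G-R = 15 → P
  i= 5: O-E = 10 → K
  i= 6: M-X = 15 → P
  i= 7: M-X = 15 → P
  i= 8: W-M = 10 → K
  i= 9: L-W = 15 → P
  i=10: E-P = 15 → P
  i=11: X-N = 10 → K
  i=12: L-W = 15 → P
  i=13: D-O = 15 → P
  i=14: X-N = 10 → K
  i=15: N-Y = 15 → P
  i=16: E-P = 15 → P
  shifts repeat with period 3: PPK

PPK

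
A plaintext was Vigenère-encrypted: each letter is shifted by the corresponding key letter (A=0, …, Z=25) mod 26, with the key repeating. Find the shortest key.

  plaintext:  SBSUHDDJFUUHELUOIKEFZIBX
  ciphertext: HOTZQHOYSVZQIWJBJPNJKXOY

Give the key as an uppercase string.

  i= 0: H-S = 15 → P
  i= 1: O-B = 13 → N
  i= 2: T-S =  1 → B
  i= 3: Z-U =  5 → F
  i= 4: Q-H =  9 → J
  i= 5: H-D =  4 → E
  i= 6: O-D = 11 → L
  i= 7: Y-J = 15 → P
  i= 8: S-F = 13 → N
  i= 9: V-U =  1 → B
  i=10: Z-U =  5 → F
  i=11: Q-H =  9 → J
  i=12: I-E =  4 → E
  i=13: W-L = 11 → L
  i=14: J-U = 15 → P
  i=15: B-O = 13 → N
  i=16: J-I =  1 → B
  i=17: P-K =  5 → F
  i=18: N-E =  9 → J
  i=19: J-F =  4 → E
  i=20: K-Z = 11 → L
  i=21: X-I = 15 → P
  i=22: O-B = 13 → N
  i=23: Y-X =  1 → B
  shifts repeat with period 7: PNBFJEL

PNBFJEL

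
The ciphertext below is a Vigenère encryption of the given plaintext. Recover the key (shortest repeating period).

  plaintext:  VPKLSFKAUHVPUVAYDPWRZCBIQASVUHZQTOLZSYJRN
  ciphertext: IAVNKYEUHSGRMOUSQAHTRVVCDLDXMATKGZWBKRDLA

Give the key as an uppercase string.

NLLCSTUU

  i= 0: I-V = 13 → N
  i= 1: A-P = 11 → L
  i= 2: V-K = 11 → L
  i= 3: N-L =  2 → C
  i= 4: K-S = 18 → S
  i= 5: Y-F = 19 → T
  i= 6: E-K = 20 → U
  i= 7: U-A = 20 → U
  i= 8: H-U = 13 → N
  i= 9: S-H = 11 → L
  i=10: G-V = 11 → L
  i=11: R-P =  2 → C
  i=12: M-U = 18 → S
  i=13: O-V = 19 → T
  i=14: U-A = 20 → U
  i=15: S-Y = 20 → U
  i=16: Q-D = 13 → N
  i=17: A-P = 11 → L
  i=18: H-W = 11 → L
  i=19: T-R =  2 → C
  i=20: R-Z = 18 → S
  i=21: V-C = 19 → T
  i=22: V-B = 20 → U
  i=23: C-I = 20 → U
  i=24: D-Q = 13 → N
  i=25: L-A = 11 → L
  i=26: D-S = 11 → L
  i=27: X-V =  2 → C
  i=28: M-U = 18 → S
  i=29: A-H = 19 → T
  i=30: T-Z = 20 → U
  i=31: K-Q = 20 → U
  i=32: G-T = 13 → N
  i=33: Z-O = 11 → L
  i=34: W-L = 11 → L
  i=35: B-Z =  2 → C
  i=36: K-S = 18 → S
  i=37: R-Y = 19 → T
  i=38: D-J = 20 → U
  i=39: L-R = 20 → U
  i=40: A-N = 13 → N
  shifts repeat with period 8: NLLCSTUU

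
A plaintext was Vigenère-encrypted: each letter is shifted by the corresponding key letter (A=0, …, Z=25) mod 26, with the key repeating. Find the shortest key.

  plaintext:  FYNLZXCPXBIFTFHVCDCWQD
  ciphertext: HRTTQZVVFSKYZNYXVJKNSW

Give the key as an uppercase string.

  i= 0: H-F =  2 → C
  i= 1: R-Y = 19 → T
  i= 2: T-N =  6 → G
  i= 3: T-L =  8 → I
  i= 4: Q-Z = 17 → R
  i= 5: Z-X =  2 → C
  i= 6: V-C = 19 → T
  i= 7: V-P =  6 → G
  i= 8: F-X =  8 → I
  i= 9: S-B = 17 → R
  i=10: K-I =  2 → C
  i=11: Y-F = 19 → T
  i=12: Z-T =  6 → G
  i=13: N-F =  8 → I
  i=14: Y-H = 17 → R
  i=15: X-V =  2 → C
  i=16: V-C = 19 → T
  i=17: J-D =  6 → G
  i=18: K-C =  8 → I
  i=19: N-W = 17 → R
  i=20: S-Q =  2 → C
  i=21: W-D = 19 → T
  shifts repeat with period 5: CTGIR

CTGIR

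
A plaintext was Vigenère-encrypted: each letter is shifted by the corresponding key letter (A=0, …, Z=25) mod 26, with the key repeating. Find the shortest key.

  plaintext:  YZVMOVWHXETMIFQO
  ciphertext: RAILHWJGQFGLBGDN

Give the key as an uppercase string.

TBNZ

  i= 0: R-Y = 19 → T
  i= 1: A-Z =  1 → B
  i= 2: I-V = 13 → N
  i= 3: L-M = 25 → Z
  i= 4: H-O = 19 → T
  i= 5: W-V =  1 → B
  i= 6: J-W = 13 → N
  i= 7: G-H = 25 → Z
  i= 8: Q-X = 19 → T
  i= 9: F-E =  1 → B
  i=10: G-T = 13 → N
  i=11: L-M = 25 → Z
  i=12: B-I = 19 → T
  i=13: G-F =  1 → B
  i=14: D-Q = 13 → N
  i=15: N-O = 25 → Z
  shifts repeat with period 4: TBNZ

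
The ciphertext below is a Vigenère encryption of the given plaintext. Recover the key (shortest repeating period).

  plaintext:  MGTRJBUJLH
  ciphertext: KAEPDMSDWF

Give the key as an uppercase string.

YUL

  i= 0: K-M = 24 → Y
  i= 1: A-G = 20 → U
  i= 2: E-T = 11 → L
  i= 3: P-R = 24 → Y
  i= 4: D-J = 20 → U
  i= 5: M-B = 11 → L
  i= 6: S-U = 24 → Y
  i= 7: D-J = 20 → U
  i= 8: W-L = 11 → L
  i= 9: F-H = 24 → Y
  shifts repeat with period 3: YUL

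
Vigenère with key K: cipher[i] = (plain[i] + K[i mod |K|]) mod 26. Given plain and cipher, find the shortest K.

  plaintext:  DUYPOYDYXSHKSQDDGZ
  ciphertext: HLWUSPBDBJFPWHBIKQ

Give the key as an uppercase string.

  i= 0: H-D =  4 → E
  i= 1: L-U = 17 → R
  i= 2: W-Y = 24 → Y
  i= 3: U-P =  5 → F
  i= 4: S-O =  4 → E
  i= 5: P-Y = 17 → R
  i= 6: B-D = 24 → Y
  i= 7: D-Y =  5 → F
  i= 8: B-X =  4 → E
  i= 9: J-S = 17 → R
  i=10: F-H = 24 → Y
  i=11: P-K =  5 → F
  i=12: W-S =  4 → E
  i=13: H-Q = 17 → R
  i=14: B-D = 24 → Y
  i=15: I-D =  5 → F
  i=16: K-G =  4 → E
  i=17: Q-Z = 17 → R
  shifts repeat with period 4: ERYF

ERYF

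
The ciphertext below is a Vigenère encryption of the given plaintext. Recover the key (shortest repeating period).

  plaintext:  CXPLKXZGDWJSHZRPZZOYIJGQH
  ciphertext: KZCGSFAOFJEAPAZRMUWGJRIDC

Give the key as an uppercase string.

  i= 0: K-C =  8 → I
  i= 1: Z-X =  2 → C
  i= 2: C-P = 13 → N
  i= 3: G-L = 21 → V
  i= 4: S-K =  8 → I
  i= 5: F-X =  8 → I
  i= 6: A-Z =  1 → B
  i= 7: O-G =  8 → I
  i= 8: F-D =  2 → C
  i= 9: J-W = 13 → N
  i=10: E-J = 21 → V
  i=11: A-S =  8 → I
  i=12: P-H =  8 → I
  i=13: A-Z =  1 → B
  i=14: Z-R =  8 → I
  i=15: R-P =  2 → C
  i=16: M-Z = 13 → N
  i=17: U-Z = 21 → V
  i=18: W-O =  8 → I
  i=19: G-Y =  8 → I
  i=20: J-I =  1 → B
  i=21: R-J =  8 → I
  i=22: I-G =  2 → C
  i=23: D-Q = 13 → N
  i=24: C-H = 21 → V
  shifts repeat with period 7: ICNVIIB

ICNVIIB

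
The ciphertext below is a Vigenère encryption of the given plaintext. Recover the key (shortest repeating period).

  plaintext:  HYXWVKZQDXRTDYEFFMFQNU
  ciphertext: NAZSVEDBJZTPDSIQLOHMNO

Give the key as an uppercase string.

  i= 0: N-H =  6 → G
  i= 1: A-Y =  2 → C
  i= 2: Z-X =  2 → C
  i= 3: S-W = 22 → W
  i= 4: V-V =  0 → A
  i= 5: E-K = 20 → U
  i= 6: D-Z =  4 → E
  i= 7: B-Q = 11 → L
  i= 8: J-D =  6 → G
  i= 9: Z-X =  2 → C
  i=10: T-R =  2 → C
  i=11: P-T = 22 → W
  i=12: D-D =  0 → A
  i=13: S-Y = 20 → U
  i=14: I-E =  4 → E
  i=15: Q-F = 11 → L
  i=16: L-F =  6 → G
  i=17: O-M =  2 → C
  i=18: H-F =  2 → C
  i=19: M-Q = 22 → W
  i=20: N-N =  0 → A
  i=21: O-U = 20 → U
  shifts repeat with period 8: GCCWAUEL

GCCWAUEL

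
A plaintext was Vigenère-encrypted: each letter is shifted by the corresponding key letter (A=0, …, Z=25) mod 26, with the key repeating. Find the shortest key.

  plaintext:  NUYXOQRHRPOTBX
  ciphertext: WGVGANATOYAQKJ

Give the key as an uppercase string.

  i= 0: W-N =  9 → J
  i= 1: G-U = 12 → M
  i= 2: V-Y = 23 → X
  i= 3: G-X =  9 → J
  i= 4: A-O = 12 → M
  i= 5: N-Q = 23 → X
  i= 6: A-R =  9 → J
  i= 7: T-H = 12 → M
  i= 8: O-R = 23 → X
  i= 9: Y-P =  9 → J
  i=10: A-O = 12 → M
  i=11: Q-T = 23 → X
  i=12: K-B =  9 → J
  i=13: J-X = 12 → M
  shifts repeat with period 3: JMX

JMX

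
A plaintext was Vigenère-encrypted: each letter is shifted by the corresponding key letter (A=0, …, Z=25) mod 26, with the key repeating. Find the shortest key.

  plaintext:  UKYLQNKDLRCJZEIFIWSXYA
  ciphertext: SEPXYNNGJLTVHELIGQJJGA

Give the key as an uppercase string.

  i= 0: S-U = 24 → Y
  i= 1: E-K = 20 → U
  i= 2: P-Y = 17 → R
  i= 3: X-L = 12 → M
  i= 4: Y-Q =  8 → I
  i= 5: N-N =  0 → A
  i= 6: N-K =  3 → D
  i= 7: G-D =  3 → D
  i= 8: J-L = 24 → Y
  i= 9: L-R = 20 → U
  i=10: T-C = 17 → R
  i=11: V-J = 12 → M
  i=12: H-Z =  8 → I
  i=13: E-E =  0 → A
  i=14: L-I =  3 → D
  i=15: I-F =  3 → D
  i=16: G-I = 24 → Y
  i=17: Q-W = 20 → U
  i=18: J-S = 17 → R
  i=19: J-X = 12 → M
  i=20: G-Y =  8 → I
  i=21: A-A =  0 → A
  shifts repeat with period 8: YURMIADD

YURMIADD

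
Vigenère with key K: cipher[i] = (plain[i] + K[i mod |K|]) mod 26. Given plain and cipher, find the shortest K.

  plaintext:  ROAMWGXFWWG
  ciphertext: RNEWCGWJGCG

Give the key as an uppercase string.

  i= 0: R-R =  0 → A
  i= 1: N-O = 25 → Z
  i= 2: E-A =  4 → E
  i= 3: W-M = 10 → K
  i= 4: C-W =  6 → G
  i= 5: G-G =  0 → A
  i= 6: W-X = 25 → Z
  i= 7: J-F =  4 → E
  i= 8: G-W = 10 → K
  i= 9: C-W =  6 → G
  i=10: G-G =  0 → A
  shifts repeat with period 5: AZEKG

AZEKG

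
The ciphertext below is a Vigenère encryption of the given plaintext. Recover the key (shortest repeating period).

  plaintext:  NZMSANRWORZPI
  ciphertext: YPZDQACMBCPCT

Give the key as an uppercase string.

  i= 0: Y-N = 11 → L
  i= 1: P-Z = 16 → Q
  i= 2: Z-M = 13 → N
  i= 3: D-S = 11 → L
  i= 4: Q-A = 16 → Q
  i= 5: A-N = 13 → N
  i= 6: C-R = 11 → L
  i= 7: M-W = 16 → Q
  i= 8: B-O = 13 → N
  i= 9: C-R = 11 → L
  i=10: P-Z = 16 → Q
  i=11: C-P = 13 → N
  i=12: T-I = 11 → L
  shifts repeat with period 3: LQN

LQN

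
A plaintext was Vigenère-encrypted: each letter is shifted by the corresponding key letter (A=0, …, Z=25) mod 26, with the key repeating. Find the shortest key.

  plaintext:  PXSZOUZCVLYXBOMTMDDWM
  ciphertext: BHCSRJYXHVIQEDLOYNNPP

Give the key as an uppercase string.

MKKTDPZV

  i= 0: B-P = 12 → M
  i= 1: H-X = 10 → K
  i= 2: C-S = 10 → K
  i= 3: S-Z = 19 → T
  i= 4: R-O =  3 → D
  i= 5: J-U = 15 → P
  i= 6: Y-Z = 25 → Z
  i= 7: X-C = 21 → V
  i= 8: H-V = 12 → M
  i= 9: V-L = 10 → K
  i=10: I-Y = 10 → K
  i=11: Q-X = 19 → T
  i=12: E-B =  3 → D
  i=13: D-O = 15 → P
  i=14: L-M = 25 → Z
  i=15: O-T = 21 → V
  i=16: Y-M = 12 → M
  i=17: N-D = 10 → K
  i=18: N-D = 10 → K
  i=19: P-W = 19 → T
  i=20: P-M =  3 → D
  shifts repeat with period 8: MKKTDPZV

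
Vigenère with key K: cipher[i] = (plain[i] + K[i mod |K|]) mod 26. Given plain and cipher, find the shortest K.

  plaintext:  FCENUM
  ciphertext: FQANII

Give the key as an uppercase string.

AOW

  i= 0: F-F =  0 → A
  i= 1: Q-C = 14 → O
  i= 2: A-E = 22 → W
  i= 3: N-N =  0 → A
  i= 4: I-U = 14 → O
  i= 5: I-M = 22 → W
  shifts repeat with period 3: AOW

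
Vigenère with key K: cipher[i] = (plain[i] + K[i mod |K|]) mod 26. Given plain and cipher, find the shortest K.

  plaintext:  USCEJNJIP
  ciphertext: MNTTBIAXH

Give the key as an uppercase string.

SVRP

  i= 0: M-U = 18 → S
  i= 1: N-S = 21 → V
  i= 2: T-C = 17 → R
  i= 3: T-E = 15 → P
  i= 4: B-J = 18 → S
  i= 5: I-N = 21 → V
  i= 6: A-J = 17 → R
  i= 7: X-I = 15 → P
  i= 8: H-P = 18 → S
  shifts repeat with period 4: SVRP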